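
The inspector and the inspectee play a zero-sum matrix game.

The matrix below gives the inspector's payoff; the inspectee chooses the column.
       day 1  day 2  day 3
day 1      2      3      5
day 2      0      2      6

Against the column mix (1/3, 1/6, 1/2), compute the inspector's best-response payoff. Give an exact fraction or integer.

day 1: (2)·(1/3) + (3)·(1/6) + (5)·(1/2) = 11/3.
day 2: (0)·(1/3) + (2)·(1/6) + (6)·(1/2) = 10/3.
The best pure response is day 1 with expected payoff 11/3.

11/3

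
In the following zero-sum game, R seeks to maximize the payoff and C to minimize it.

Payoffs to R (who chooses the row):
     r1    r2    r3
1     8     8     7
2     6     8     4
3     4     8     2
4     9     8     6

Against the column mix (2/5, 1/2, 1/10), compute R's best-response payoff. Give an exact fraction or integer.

1: (8)·(2/5) + (8)·(1/2) + (7)·(1/10) = 79/10.
2: (6)·(2/5) + (8)·(1/2) + (4)·(1/10) = 34/5.
3: (4)·(2/5) + (8)·(1/2) + (2)·(1/10) = 29/5.
4: (9)·(2/5) + (8)·(1/2) + (6)·(1/10) = 41/5.
The best pure response is 4 with expected payoff 41/5.

41/5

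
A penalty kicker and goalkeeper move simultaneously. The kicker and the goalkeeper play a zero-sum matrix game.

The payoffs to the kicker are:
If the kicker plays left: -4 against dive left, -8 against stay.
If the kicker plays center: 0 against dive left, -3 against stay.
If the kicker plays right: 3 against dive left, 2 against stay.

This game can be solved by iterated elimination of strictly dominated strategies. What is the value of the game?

2

Row center is strictly dominated by row right (3>0, 2>-3); eliminate center.
Column dive left is strictly dominated by stay for the goalkeeper (-8<-4, 2<3); eliminate dive left.
Row left is strictly dominated by row right (2>-8); eliminate left.
Only (right, stay) remains, with payoff 2.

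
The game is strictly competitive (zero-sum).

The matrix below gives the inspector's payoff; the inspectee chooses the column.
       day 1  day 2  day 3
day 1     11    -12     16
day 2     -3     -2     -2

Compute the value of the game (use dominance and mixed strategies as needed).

Column day 3 is strictly dominated by day 1 for the inspectee (it gives the inspector more in every row).
The remaining 2×2 game on (day 1, day 2) × (day 1, day 2) has no saddle point. Let the inspector play day 1 with probability p; indifference gives 11p − 3(1−p) = −12p − 2(1−p), so p = 1/24.
Similarly the inspectee's optimal q on day 1 is 5/12, and the value is 11·(5/12) + (-12)·(7/12) = -29/12.

-29/12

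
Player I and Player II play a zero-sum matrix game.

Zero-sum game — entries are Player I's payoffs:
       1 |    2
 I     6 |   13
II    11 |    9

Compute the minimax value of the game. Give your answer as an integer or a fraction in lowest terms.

Row minima are 6 and 9, so Player I's maximin is 9; column maxima are 11 and 13, so Player II's minimax is 11. These differ, so the equilibrium is in mixed strategies.
Let Player I play I with probability p. Player II is indifferent when 6p + 11(1−p) = 13p + 9(1−p), giving p = 2/9.
Let Player II play 1 with probability q. Player I is indifferent when 6q + 13(1−q) = 11q + 9(1−q), giving q = 4/9.
The value is 6·(4/9) + (13)·(5/9) = 89/9.

89/9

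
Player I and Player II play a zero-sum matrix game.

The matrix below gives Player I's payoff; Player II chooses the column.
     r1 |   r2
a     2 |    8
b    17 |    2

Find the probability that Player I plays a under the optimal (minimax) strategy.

Row minima are 2 and 2, so Player I's maximin is 2; column maxima are 17 and 8, so Player II's minimax is 8. These differ, so the equilibrium is in mixed strategies.
Let Player I play a with probability p. Player II is indifferent when 2p + 17(1−p) = 8p + 2(1−p), giving p = 5/7.

5/7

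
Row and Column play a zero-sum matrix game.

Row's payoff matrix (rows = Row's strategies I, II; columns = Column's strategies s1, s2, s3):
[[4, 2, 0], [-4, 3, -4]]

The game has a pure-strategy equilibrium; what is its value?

0

Row minima: 0, -4 → Row's maximin is 0.
Column maxima: 4, 3, 0 → Column's minimax is 0.
They coincide at (I, s3), so the value is 0.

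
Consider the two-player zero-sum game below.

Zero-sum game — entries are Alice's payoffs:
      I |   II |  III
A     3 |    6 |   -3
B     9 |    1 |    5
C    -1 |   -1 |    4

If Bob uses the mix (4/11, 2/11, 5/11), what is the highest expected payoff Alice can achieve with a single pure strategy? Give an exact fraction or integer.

A: (3)·(4/11) + (6)·(2/11) + (-3)·(5/11) = 9/11.
B: (9)·(4/11) + (1)·(2/11) + (5)·(5/11) = 63/11.
C: (-1)·(4/11) + (-1)·(2/11) + (4)·(5/11) = 14/11.
The best pure response is B with expected payoff 63/11.

63/11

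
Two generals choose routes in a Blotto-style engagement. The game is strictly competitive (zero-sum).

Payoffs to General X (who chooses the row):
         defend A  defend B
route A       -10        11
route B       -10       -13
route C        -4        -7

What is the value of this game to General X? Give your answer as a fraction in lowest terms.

Row route B is strictly dominated by row route C, so General X never plays it.
The remaining 2×2 game on (route A, route C) × (defend A, defend B) has no saddle point. Let General X play route A with probability p; indifference gives −10p − 4(1−p) = 11p − 7(1−p), so p = 1/8.
Similarly General Y's optimal q on defend A is 3/4, and the value is -10·(3/4) + (11)·(1/4) = -19/4.

-19/4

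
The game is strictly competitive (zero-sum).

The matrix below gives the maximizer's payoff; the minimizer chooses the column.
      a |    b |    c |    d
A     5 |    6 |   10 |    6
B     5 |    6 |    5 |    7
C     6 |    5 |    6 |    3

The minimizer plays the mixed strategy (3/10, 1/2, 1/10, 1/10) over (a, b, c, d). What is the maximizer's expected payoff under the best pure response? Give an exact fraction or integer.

A: (5)·(3/10) + (6)·(1/2) + (10)·(1/10) + (6)·(1/10) = 61/10.
B: (5)·(3/10) + (6)·(1/2) + (5)·(1/10) + (7)·(1/10) = 57/10.
C: (6)·(3/10) + (5)·(1/2) + (6)·(1/10) + (3)·(1/10) = 26/5.
The best pure response is A with expected payoff 61/10.

61/10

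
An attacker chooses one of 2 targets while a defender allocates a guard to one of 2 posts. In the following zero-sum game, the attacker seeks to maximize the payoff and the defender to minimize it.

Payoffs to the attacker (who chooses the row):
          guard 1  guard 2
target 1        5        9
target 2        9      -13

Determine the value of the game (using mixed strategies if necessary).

73/13

Row minima are 5 and -13, so the attacker's maximin is 5; column maxima are 9 and 9, so the defender's minimax is 9. These differ, so the equilibrium is in mixed strategies.
Let the attacker play target 1 with probability p. The defender is indifferent when 5p + 9(1−p) = 9p − 13(1−p), giving p = 11/13.
Let the defender play guard 1 with probability q. The attacker is indifferent when 5q + 9(1−q) = 9q − 13(1−q), giving q = 11/13.
The value is 5·(11/13) + (9)·(2/13) = 73/13.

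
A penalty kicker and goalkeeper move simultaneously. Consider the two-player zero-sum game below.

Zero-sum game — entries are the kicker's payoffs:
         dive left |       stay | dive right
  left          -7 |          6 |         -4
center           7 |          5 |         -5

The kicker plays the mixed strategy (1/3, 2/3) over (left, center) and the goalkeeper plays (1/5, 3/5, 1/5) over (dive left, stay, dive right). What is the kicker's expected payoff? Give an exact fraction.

Against (1/5, 3/5, 1/5), each row's expected payoff is left: 7/5; center: 17/5.
Taking the (1/3, 2/3)-weighted average: (1/3)·(7/5) + (2/3)·(17/5) = 41/15.

41/15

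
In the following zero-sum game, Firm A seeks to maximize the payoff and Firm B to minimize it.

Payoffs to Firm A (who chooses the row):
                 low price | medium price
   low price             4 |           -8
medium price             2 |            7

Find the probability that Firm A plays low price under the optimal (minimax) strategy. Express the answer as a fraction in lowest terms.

Row minima are -8 and 2, so Firm A's maximin is 2; column maxima are 4 and 7, so Firm B's minimax is 4. These differ, so the equilibrium is in mixed strategies.
Let Firm A play low price with probability p. Firm B is indifferent when 4p + 2(1−p) = −8p + 7(1−p), giving p = 5/17.

5/17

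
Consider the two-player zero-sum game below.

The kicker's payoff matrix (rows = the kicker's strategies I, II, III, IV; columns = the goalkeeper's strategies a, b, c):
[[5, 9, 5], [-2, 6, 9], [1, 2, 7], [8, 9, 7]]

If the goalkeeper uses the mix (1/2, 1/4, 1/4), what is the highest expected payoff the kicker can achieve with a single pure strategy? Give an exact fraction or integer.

8

I: (5)·(1/2) + (9)·(1/4) + (5)·(1/4) = 6.
II: (-2)·(1/2) + (6)·(1/4) + (9)·(1/4) = 11/4.
III: (1)·(1/2) + (2)·(1/4) + (7)·(1/4) = 11/4.
IV: (8)·(1/2) + (9)·(1/4) + (7)·(1/4) = 8.
The best pure response is IV with expected payoff 8.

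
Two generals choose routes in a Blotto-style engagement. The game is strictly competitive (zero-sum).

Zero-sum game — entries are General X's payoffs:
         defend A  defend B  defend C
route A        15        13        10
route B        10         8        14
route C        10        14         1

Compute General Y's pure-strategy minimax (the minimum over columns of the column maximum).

The worst case (largest entry) in each column is defend A: 15, defend B: 14, defend C: 14.
The best (smallest) of these is 14.

14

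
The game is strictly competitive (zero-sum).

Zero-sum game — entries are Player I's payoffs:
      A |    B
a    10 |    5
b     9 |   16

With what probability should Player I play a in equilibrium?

Row minima are 5 and 9, so Player I's maximin is 9; column maxima are 10 and 16, so Player II's minimax is 10. These differ, so the equilibrium is in mixed strategies.
Let Player I play a with probability p. Player II is indifferent when 10p + 9(1−p) = 5p + 16(1−p), giving p = 7/12.

7/12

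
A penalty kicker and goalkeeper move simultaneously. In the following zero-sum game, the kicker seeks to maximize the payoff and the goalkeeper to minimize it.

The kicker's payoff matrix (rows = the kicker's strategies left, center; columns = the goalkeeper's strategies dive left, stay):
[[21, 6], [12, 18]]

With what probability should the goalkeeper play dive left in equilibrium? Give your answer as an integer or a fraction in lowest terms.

Row minima are 6 and 12, so the kicker's maximin is 12; column maxima are 21 and 18, so the goalkeeper's minimax is 18. These differ, so the equilibrium is in mixed strategies.
Let the goalkeeper play dive left with probability q. The kicker is indifferent when 21q + 6(1−q) = 12q + 18(1−q), giving q = 4/7.

4/7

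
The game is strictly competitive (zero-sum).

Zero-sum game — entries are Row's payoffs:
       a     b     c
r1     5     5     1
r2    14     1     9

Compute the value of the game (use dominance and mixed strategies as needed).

11/3

Column a is strictly dominated by c for Column (it gives Row more in every row).
The remaining 2×2 game on (r1, r2) × (b, c) has no saddle point. Let Row play r1 with probability p; indifference gives 5p + (1−p) = p + 9(1−p), so p = 2/3.
Similarly Column's optimal q on b is 2/3, and the value is 5·(2/3) + (1)·(1/3) = 11/3.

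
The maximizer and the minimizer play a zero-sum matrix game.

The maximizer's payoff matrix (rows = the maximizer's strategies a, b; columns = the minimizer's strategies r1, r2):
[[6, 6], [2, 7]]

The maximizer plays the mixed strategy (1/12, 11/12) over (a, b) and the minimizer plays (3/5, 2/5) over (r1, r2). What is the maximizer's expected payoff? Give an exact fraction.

25/6

Against (3/5, 2/5), each row's expected payoff is a: 6; b: 4.
Taking the (1/12, 11/12)-weighted average: (1/12)·(6) + (11/12)·(4) = 25/6.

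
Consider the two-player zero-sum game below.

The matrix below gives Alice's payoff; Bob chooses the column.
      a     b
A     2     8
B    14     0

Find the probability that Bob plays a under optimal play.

2/5

Row minima are 2 and 0, so Alice's maximin is 2; column maxima are 14 and 8, so Bob's minimax is 8. These differ, so the equilibrium is in mixed strategies.
Let Bob play a with probability q. Alice is indifferent when 2q + 8(1−q) = 14q, giving q = 2/5.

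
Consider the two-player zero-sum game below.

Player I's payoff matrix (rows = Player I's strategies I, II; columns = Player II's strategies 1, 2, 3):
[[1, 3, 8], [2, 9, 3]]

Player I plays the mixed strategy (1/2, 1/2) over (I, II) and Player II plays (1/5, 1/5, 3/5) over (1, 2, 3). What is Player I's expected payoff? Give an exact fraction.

Against (1/5, 1/5, 3/5), each row's expected payoff is I: 28/5; II: 4.
Taking the (1/2, 1/2)-weighted average: (1/2)·(28/5) + (1/2)·(4) = 24/5.

24/5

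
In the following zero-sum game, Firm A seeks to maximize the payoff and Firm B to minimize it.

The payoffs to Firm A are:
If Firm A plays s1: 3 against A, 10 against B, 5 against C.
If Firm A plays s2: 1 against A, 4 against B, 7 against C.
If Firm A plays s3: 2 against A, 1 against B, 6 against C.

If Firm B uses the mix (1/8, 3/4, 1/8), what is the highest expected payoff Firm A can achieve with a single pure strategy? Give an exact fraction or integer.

17/2

s1: (3)·(1/8) + (10)·(3/4) + (5)·(1/8) = 17/2.
s2: (1)·(1/8) + (4)·(3/4) + (7)·(1/8) = 4.
s3: (2)·(1/8) + (1)·(3/4) + (6)·(1/8) = 7/4.
The best pure response is s1 with expected payoff 17/2.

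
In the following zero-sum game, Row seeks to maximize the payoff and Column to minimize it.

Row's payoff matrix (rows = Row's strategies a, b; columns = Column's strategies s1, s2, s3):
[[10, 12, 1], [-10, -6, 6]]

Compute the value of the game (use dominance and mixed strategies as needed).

Column s2 is strictly dominated by s1 for Column (it gives Row more in every row).
The remaining 2×2 game on (a, b) × (s1, s3) has no saddle point. Let Row play a with probability p; indifference gives 10p − 10(1−p) = p + 6(1−p), so p = 16/25.
Similarly Column's optimal q on s1 is 1/5, and the value is 10·(1/5) + (1)·(4/5) = 14/5.

14/5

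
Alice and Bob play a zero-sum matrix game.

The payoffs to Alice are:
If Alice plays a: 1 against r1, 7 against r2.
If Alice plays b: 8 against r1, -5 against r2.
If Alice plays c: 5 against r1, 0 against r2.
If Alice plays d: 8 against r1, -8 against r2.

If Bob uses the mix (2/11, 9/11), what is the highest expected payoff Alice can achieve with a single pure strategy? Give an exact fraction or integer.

65/11

a: (1)·(2/11) + (7)·(9/11) = 65/11.
b: (8)·(2/11) + (-5)·(9/11) = -29/11.
c: (5)·(2/11) + (0)·(9/11) = 10/11.
d: (8)·(2/11) + (-8)·(9/11) = -56/11.
The best pure response is a with expected payoff 65/11.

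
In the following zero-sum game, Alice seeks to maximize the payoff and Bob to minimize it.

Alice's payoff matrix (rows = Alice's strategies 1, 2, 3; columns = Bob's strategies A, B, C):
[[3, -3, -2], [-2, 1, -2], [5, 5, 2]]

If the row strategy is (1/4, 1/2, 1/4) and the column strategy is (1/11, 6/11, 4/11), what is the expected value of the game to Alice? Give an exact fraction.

3/11

Against (1/11, 6/11, 4/11), each row's expected payoff is 1: -23/11; 2: -4/11; 3: 43/11.
Taking the (1/4, 1/2, 1/4)-weighted average: (1/4)·(-23/11) + (1/2)·(-4/11) + (1/4)·(43/11) = 3/11.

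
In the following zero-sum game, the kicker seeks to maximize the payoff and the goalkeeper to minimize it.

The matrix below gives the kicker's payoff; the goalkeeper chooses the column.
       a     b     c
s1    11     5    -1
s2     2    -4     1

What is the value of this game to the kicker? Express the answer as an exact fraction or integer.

Column a is strictly dominated by b for the goalkeeper (it gives the kicker more in every row).
The remaining 2×2 game on (s1, s2) × (b, c) has no saddle point. Let the kicker play s1 with probability p; indifference gives 5p − 4(1−p) = −p + (1−p), so p = 5/11.
Similarly the goalkeeper's optimal q on b is 2/11, and the value is 5·(2/11) + (-1)·(9/11) = 1/11.

1/11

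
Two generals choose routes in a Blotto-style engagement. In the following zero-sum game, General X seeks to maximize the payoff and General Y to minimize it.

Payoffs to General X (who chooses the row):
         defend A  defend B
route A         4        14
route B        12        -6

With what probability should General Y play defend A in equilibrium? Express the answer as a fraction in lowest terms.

Row minima are 4 and -6, so General X's maximin is 4; column maxima are 12 and 14, so General Y's minimax is 12. These differ, so the equilibrium is in mixed strategies.
Let General Y play defend A with probability q. General X is indifferent when 4q + 14(1−q) = 12q − 6(1−q), giving q = 5/7.

5/7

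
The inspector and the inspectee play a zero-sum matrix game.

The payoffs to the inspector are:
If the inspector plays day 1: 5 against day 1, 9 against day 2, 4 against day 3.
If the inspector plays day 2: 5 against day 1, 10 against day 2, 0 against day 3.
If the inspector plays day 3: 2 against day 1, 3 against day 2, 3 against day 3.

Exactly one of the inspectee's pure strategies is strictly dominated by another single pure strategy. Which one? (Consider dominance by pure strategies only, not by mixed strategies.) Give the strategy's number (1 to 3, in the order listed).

2

The inspectee prefers columns that give the inspector less. Compare day 2 with day 1: 5 < 9, 5 < 10, 2 < 3.
So day 1 strictly dominates day 2 for the inspectee; day 2 is strictly dominated.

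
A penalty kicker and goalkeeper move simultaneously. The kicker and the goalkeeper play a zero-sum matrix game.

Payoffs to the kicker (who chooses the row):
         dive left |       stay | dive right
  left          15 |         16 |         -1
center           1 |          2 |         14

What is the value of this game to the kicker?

211/29

Column stay is strictly dominated by dive left for the goalkeeper (it gives the kicker more in every row).
The remaining 2×2 game on (left, center) × (dive left, dive right) has no saddle point. Let the kicker play left with probability p; indifference gives 15p + (1−p) = −p + 14(1−p), so p = 13/29.
Similarly the goalkeeper's optimal q on dive left is 15/29, and the value is 15·(15/29) + (-1)·(14/29) = 211/29.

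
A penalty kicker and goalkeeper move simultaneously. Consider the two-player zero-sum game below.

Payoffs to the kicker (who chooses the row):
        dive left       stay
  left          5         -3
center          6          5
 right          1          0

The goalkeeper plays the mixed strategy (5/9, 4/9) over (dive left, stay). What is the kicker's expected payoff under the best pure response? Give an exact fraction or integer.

left: (5)·(5/9) + (-3)·(4/9) = 13/9.
center: (6)·(5/9) + (5)·(4/9) = 50/9.
right: (1)·(5/9) + (0)·(4/9) = 5/9.
The best pure response is center with expected payoff 50/9.

50/9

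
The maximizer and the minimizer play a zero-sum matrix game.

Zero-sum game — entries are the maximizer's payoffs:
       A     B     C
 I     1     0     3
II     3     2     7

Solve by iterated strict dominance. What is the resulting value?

Row I is strictly dominated by row II (3>1, 2>0, 7>3); eliminate I.
Column A is strictly dominated by B for the minimizer (2<3); eliminate A.
Column C is strictly dominated by B for the minimizer (2<7); eliminate C.
Only (II, B) remains, with payoff 2.

2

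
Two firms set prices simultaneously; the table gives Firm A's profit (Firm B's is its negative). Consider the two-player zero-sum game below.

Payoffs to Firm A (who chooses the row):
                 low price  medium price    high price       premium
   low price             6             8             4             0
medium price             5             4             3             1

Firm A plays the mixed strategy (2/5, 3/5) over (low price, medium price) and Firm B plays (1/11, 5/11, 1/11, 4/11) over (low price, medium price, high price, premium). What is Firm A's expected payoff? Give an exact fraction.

196/55

Against (1/11, 5/11, 1/11, 4/11), each row's expected payoff is low price: 50/11; medium price: 32/11.
Taking the (2/5, 3/5)-weighted average: (2/5)·(50/11) + (3/5)·(32/11) = 196/55.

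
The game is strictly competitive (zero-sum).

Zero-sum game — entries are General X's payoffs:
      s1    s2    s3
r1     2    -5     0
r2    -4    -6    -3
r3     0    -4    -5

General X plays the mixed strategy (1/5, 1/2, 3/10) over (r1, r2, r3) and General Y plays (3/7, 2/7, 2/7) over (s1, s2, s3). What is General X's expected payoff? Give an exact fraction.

Against (3/7, 2/7, 2/7), each row's expected payoff is r1: -4/7; r2: -30/7; r3: -18/7.
Taking the (1/5, 1/2, 3/10)-weighted average: (1/5)·(-4/7) + (1/2)·(-30/7) + (3/10)·(-18/7) = -106/35.

-106/35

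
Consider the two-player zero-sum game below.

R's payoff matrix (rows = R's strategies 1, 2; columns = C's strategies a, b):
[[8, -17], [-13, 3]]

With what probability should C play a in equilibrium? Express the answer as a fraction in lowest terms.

Row minima are -17 and -13, so R's maximin is -13; column maxima are 8 and 3, so C's minimax is 3. These differ, so the equilibrium is in mixed strategies.
Let C play a with probability q. R is indifferent when 8q − 17(1−q) = −13q + 3(1−q), giving q = 20/41.

20/41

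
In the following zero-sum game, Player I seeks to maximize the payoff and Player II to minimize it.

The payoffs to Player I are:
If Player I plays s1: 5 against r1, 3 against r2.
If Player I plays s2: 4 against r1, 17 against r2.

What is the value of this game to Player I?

Row minima are 3 and 4, so Player I's maximin is 4; column maxima are 5 and 17, so Player II's minimax is 5. These differ, so the equilibrium is in mixed strategies.
Let Player I play s1 with probability p. Player II is indifferent when 5p + 4(1−p) = 3p + 17(1−p), giving p = 13/15.
Let Player II play r1 with probability q. Player I is indifferent when 5q + 3(1−q) = 4q + 17(1−q), giving q = 14/15.
The value is 5·(14/15) + (3)·(1/15) = 73/15.

73/15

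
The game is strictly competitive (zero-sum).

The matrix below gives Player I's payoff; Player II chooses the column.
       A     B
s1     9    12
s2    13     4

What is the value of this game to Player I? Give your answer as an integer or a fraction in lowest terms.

10

Row minima are 9 and 4, so Player I's maximin is 9; column maxima are 13 and 12, so Player II's minimax is 12. These differ, so the equilibrium is in mixed strategies.
Let Player I play s1 with probability p. Player II is indifferent when 9p + 13(1−p) = 12p + 4(1−p), giving p = 3/4.
Let Player II play A with probability q. Player I is indifferent when 9q + 12(1−q) = 13q + 4(1−q), giving q = 2/3.
The value is 9·(2/3) + (12)·(1/3) = 10.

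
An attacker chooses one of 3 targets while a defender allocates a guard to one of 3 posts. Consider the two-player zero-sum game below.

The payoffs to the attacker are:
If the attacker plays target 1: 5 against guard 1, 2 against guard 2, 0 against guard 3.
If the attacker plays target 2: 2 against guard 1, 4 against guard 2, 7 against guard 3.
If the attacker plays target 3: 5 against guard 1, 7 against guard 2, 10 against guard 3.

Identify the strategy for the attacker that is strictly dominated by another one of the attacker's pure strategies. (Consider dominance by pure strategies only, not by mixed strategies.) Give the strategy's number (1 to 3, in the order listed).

Compare target 2 with target 3: 5 > 2, 7 > 4, 10 > 7.
So target 3 strictly dominates target 2 for the attacker; target 2 is strictly dominated.

2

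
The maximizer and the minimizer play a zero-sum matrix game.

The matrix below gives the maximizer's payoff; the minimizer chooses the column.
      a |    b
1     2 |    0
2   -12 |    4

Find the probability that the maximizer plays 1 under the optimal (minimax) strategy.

Row minima are 0 and -12, so the maximizer's maximin is 0; column maxima are 2 and 4, so the minimizer's minimax is 2. These differ, so the equilibrium is in mixed strategies.
Let the maximizer play 1 with probability p. The minimizer is indifferent when 2p − 12(1−p) = 4(1−p), giving p = 8/9.

8/9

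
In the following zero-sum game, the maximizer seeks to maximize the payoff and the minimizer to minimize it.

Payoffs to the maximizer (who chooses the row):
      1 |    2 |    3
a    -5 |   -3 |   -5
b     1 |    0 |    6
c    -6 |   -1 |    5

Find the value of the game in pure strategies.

Row minima: -5, 0, -6 → the maximizer's maximin is 0.
Column maxima: 1, 0, 6 → the minimizer's minimax is 0.
They coincide at (b, 2), so the value is 0.

0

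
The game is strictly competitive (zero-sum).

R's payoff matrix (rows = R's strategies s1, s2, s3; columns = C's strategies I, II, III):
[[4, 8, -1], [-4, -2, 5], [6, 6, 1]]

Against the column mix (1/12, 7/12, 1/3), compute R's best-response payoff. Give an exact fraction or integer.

s1: (4)·(1/12) + (8)·(7/12) + (-1)·(1/3) = 14/3.
s2: (-4)·(1/12) + (-2)·(7/12) + (5)·(1/3) = 1/6.
s3: (6)·(1/12) + (6)·(7/12) + (1)·(1/3) = 13/3.
The best pure response is s1 with expected payoff 14/3.

14/3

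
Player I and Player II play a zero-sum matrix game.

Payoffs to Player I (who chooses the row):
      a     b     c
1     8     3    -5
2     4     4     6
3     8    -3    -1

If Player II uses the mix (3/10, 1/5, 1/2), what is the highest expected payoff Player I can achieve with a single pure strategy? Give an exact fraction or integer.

1: (8)·(3/10) + (3)·(1/5) + (-5)·(1/2) = 1/2.
2: (4)·(3/10) + (4)·(1/5) + (6)·(1/2) = 5.
3: (8)·(3/10) + (-3)·(1/5) + (-1)·(1/2) = 13/10.
The best pure response is 2 with expected payoff 5.

5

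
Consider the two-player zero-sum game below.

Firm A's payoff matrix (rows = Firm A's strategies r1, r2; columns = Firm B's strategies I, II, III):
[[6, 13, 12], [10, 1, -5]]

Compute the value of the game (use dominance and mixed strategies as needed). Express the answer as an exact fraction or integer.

Column II is strictly dominated by III for Firm B (it gives Firm A more in every row).
The remaining 2×2 game on (r1, r2) × (I, III) has no saddle point. Let Firm A play r1 with probability p; indifference gives 6p + 10(1−p) = 12p − 5(1−p), so p = 5/7.
Similarly Firm B's optimal q on I is 17/21, and the value is 6·(17/21) + (12)·(4/21) = 50/7.

50/7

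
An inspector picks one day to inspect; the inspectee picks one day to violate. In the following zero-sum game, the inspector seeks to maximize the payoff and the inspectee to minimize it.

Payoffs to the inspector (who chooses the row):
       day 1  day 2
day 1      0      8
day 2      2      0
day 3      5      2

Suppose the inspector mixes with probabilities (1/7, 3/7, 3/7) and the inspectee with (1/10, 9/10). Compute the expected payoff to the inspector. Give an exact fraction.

21/10

Against (1/10, 9/10), each row's expected payoff is day 1: 36/5; day 2: 1/5; day 3: 23/10.
Taking the (1/7, 3/7, 3/7)-weighted average: (1/7)·(36/5) + (3/7)·(1/5) + (3/7)·(23/10) = 21/10.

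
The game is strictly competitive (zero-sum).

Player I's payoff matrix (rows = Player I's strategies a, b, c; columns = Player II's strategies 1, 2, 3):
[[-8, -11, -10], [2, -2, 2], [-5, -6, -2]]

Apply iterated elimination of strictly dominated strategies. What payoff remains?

Column 1 is strictly dominated by 2 for Player II (-11<-8, -2<2, -6<-5); eliminate 1.
Column 3 is strictly dominated by 2 for Player II (-11<-10, -2<2, -6<-2); eliminate 3.
Row c is strictly dominated by row b (-2>-6); eliminate c.
Row a is strictly dominated by row b (-2>-11); eliminate a.
Only (b, 2) remains, with payoff -2.

-2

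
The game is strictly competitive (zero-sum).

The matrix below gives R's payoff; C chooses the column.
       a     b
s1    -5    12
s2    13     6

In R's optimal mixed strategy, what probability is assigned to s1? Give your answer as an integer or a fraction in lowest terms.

7/24

Row minima are -5 and 6, so R's maximin is 6; column maxima are 13 and 12, so C's minimax is 12. These differ, so the equilibrium is in mixed strategies.
Let R play s1 with probability p. C is indifferent when −5p + 13(1−p) = 12p + 6(1−p), giving p = 7/24.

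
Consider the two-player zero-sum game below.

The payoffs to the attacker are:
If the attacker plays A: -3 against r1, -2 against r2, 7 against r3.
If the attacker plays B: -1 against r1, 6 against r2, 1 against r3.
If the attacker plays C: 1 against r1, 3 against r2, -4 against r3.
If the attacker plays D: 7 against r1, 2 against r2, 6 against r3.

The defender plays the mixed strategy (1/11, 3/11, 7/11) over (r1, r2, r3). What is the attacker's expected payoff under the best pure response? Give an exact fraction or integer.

A: (-3)·(1/11) + (-2)·(3/11) + (7)·(7/11) = 40/11.
B: (-1)·(1/11) + (6)·(3/11) + (1)·(7/11) = 24/11.
C: (1)·(1/11) + (3)·(3/11) + (-4)·(7/11) = -18/11.
D: (7)·(1/11) + (2)·(3/11) + (6)·(7/11) = 5.
The best pure response is D with expected payoff 5.

5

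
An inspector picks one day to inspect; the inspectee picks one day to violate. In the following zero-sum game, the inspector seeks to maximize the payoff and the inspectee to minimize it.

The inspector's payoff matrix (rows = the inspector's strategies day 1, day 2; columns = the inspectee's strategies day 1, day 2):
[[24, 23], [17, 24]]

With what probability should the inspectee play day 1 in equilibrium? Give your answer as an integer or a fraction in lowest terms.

1/8

Row minima are 23 and 17, so the inspector's maximin is 23; column maxima are 24 and 24, so the inspectee's minimax is 24. These differ, so the equilibrium is in mixed strategies.
Let the inspectee play day 1 with probability q. The inspector is indifferent when 24q + 23(1−q) = 17q + 24(1−q), giving q = 1/8.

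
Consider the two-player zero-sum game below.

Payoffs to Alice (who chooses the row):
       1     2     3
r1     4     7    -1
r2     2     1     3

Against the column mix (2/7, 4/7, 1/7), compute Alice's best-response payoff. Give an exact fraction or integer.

r1: (4)·(2/7) + (7)·(4/7) + (-1)·(1/7) = 5.
r2: (2)·(2/7) + (1)·(4/7) + (3)·(1/7) = 11/7.
The best pure response is r1 with expected payoff 5.

5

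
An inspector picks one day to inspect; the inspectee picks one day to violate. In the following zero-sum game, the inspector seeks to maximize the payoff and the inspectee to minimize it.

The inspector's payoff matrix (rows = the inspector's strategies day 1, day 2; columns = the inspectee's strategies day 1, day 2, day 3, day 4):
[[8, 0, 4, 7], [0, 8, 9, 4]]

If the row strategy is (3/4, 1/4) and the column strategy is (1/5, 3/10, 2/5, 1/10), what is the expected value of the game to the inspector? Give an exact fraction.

181/40

Against (1/5, 3/10, 2/5, 1/10), each row's expected payoff is day 1: 39/10; day 2: 32/5.
Taking the (3/4, 1/4)-weighted average: (3/4)·(39/10) + (1/4)·(32/5) = 181/40.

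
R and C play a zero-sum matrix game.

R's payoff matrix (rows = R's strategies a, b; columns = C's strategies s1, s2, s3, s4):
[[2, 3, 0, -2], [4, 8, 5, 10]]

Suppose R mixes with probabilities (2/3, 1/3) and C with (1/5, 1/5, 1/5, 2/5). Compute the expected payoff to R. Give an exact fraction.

Against (1/5, 1/5, 1/5, 2/5), each row's expected payoff is a: 1/5; b: 37/5.
Taking the (2/3, 1/3)-weighted average: (2/3)·(1/5) + (1/3)·(37/5) = 13/5.

13/5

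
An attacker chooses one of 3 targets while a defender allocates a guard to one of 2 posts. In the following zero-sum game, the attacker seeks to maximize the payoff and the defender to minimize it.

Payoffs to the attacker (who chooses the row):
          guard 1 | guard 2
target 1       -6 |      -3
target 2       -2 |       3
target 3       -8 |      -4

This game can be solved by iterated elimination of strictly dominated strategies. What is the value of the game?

-2

Column guard 2 is strictly dominated by guard 1 for the defender (-6<-3, -2<3, -8<-4); eliminate guard 2.
Row target 1 is strictly dominated by row target 2 (-2>-6); eliminate target 1.
Row target 3 is strictly dominated by row target 2 (-2>-8); eliminate target 3.
Only (target 2, guard 1) remains, with payoff -2.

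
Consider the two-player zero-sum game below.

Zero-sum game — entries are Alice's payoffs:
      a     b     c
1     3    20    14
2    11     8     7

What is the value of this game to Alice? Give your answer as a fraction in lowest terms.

Column b is strictly dominated by c for Bob (it gives Alice more in every row).
The remaining 2×2 game on (1, 2) × (a, c) has no saddle point. Let Alice play 1 with probability p; indifference gives 3p + 11(1−p) = 14p + 7(1−p), so p = 4/15.
Similarly Bob's optimal q on a is 7/15, and the value is 3·(7/15) + (14)·(8/15) = 133/15.

133/15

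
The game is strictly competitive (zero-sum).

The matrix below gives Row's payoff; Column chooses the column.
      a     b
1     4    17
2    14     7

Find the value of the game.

Row minima are 4 and 7, so Row's maximin is 7; column maxima are 14 and 17, so Column's minimax is 14. These differ, so the equilibrium is in mixed strategies.
Let Row play 1 with probability p. Column is indifferent when 4p + 14(1−p) = 17p + 7(1−p), giving p = 7/20.
Let Column play a with probability q. Row is indifferent when 4q + 17(1−q) = 14q + 7(1−q), giving q = 1/2.
The value is 4·(1/2) + (17)·(1/2) = 21/2.

21/2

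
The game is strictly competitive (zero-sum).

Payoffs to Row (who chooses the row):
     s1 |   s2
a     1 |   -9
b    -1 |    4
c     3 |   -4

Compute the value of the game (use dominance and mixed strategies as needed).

2/3

Row a is strictly dominated by row c, so Row never plays it.
The remaining 2×2 game on (b, c) × (s1, s2) has no saddle point. Let Row play b with probability p; indifference gives −p + 3(1−p) = 4p − 4(1−p), so p = 7/12.
Similarly Column's optimal q on s1 is 2/3, and the value is -1·(2/3) + (4)·(1/3) = 2/3.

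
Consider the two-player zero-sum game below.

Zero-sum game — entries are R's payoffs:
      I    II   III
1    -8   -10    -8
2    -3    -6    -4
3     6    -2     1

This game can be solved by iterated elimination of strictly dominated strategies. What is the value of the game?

Column I is strictly dominated by II for C (-10<-8, -6<-3, -2<6); eliminate I.
Column III is strictly dominated by II for C (-10<-8, -6<-4, -2<1); eliminate III.
Row 2 is strictly dominated by row 3 (-2>-6); eliminate 2.
Row 1 is strictly dominated by row 3 (-2>-10); eliminate 1.
Only (3, II) remains, with payoff -2.

-2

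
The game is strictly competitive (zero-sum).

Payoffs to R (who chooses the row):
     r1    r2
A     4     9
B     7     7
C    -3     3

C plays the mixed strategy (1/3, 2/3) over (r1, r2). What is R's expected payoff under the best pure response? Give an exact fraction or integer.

A: (4)·(1/3) + (9)·(2/3) = 22/3.
B: (7)·(1/3) + (7)·(2/3) = 7.
C: (-3)·(1/3) + (3)·(2/3) = 1.
The best pure response is A with expected payoff 22/3.

22/3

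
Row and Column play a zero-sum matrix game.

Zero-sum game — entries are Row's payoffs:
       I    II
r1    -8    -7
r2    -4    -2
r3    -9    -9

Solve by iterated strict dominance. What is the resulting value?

-4

Row r3 is strictly dominated by row r1 (-8>-9, -7>-9); eliminate r3.
Column II is strictly dominated by I for Column (-8<-7, -4<-2); eliminate II.
Row r1 is strictly dominated by row r2 (-4>-8); eliminate r1.
Only (r2, I) remains, with payoff -4.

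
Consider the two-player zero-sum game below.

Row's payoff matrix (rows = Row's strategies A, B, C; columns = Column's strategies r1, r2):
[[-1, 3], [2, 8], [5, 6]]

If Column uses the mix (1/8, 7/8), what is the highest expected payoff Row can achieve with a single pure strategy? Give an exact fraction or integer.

A: (-1)·(1/8) + (3)·(7/8) = 5/2.
B: (2)·(1/8) + (8)·(7/8) = 29/4.
C: (5)·(1/8) + (6)·(7/8) = 47/8.
The best pure response is B with expected payoff 29/4.

29/4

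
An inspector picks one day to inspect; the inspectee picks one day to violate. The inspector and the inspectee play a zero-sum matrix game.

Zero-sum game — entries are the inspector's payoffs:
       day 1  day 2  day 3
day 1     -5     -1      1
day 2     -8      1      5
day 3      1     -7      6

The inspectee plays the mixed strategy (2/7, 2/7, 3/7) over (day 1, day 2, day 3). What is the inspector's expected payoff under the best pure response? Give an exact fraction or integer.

6/7

day 1: (-5)·(2/7) + (-1)·(2/7) + (1)·(3/7) = -9/7.
day 2: (-8)·(2/7) + (1)·(2/7) + (5)·(3/7) = 1/7.
day 3: (1)·(2/7) + (-7)·(2/7) + (6)·(3/7) = 6/7.
The best pure response is day 3 with expected payoff 6/7.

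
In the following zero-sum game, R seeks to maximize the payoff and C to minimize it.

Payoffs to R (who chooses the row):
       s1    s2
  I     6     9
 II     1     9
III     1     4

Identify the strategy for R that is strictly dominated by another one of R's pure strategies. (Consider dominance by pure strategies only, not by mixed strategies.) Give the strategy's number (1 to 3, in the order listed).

Compare III with I: 6 > 1, 9 > 4.
So I strictly dominates III for R; III is strictly dominated.

3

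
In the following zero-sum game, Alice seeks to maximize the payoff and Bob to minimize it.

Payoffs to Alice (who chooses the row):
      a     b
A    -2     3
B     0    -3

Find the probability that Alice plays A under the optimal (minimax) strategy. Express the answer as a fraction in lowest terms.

3/8

Row minima are -2 and -3, so Alice's maximin is -2; column maxima are 0 and 3, so Bob's minimax is 0. These differ, so the equilibrium is in mixed strategies.
Let Alice play A with probability p. Bob is indifferent when −2p = 3p − 3(1−p), giving p = 3/8.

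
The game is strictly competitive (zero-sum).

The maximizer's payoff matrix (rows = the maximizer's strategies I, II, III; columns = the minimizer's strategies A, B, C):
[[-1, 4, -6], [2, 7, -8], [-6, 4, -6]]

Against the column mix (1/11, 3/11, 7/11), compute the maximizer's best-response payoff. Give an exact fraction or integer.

I: (-1)·(1/11) + (4)·(3/11) + (-6)·(7/11) = -31/11.
II: (2)·(1/11) + (7)·(3/11) + (-8)·(7/11) = -3.
III: (-6)·(1/11) + (4)·(3/11) + (-6)·(7/11) = -36/11.
The best pure response is I with expected payoff -31/11.

-31/11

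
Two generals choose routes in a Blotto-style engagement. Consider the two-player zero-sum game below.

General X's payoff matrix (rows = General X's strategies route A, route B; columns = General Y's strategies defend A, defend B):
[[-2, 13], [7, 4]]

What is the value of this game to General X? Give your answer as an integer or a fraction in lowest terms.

11/2

Row minima are -2 and 4, so General X's maximin is 4; column maxima are 7 and 13, so General Y's minimax is 7. These differ, so the equilibrium is in mixed strategies.
Let General X play route A with probability p. General Y is indifferent when −2p + 7(1−p) = 13p + 4(1−p), giving p = 1/6.
Let General Y play defend A with probability q. General X is indifferent when −2q + 13(1−q) = 7q + 4(1−q), giving q = 1/2.
The value is -2·(1/2) + (13)·(1/2) = 11/2.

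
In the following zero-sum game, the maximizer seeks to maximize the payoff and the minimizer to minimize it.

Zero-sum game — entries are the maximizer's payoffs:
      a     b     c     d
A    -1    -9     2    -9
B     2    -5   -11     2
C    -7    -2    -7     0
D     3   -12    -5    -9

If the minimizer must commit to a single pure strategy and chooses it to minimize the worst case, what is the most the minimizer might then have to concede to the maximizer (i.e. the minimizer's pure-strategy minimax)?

-2

The worst case (largest entry) in each column is a: 3, b: -2, c: 2, d: 2.
The best (smallest) of these is -2.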